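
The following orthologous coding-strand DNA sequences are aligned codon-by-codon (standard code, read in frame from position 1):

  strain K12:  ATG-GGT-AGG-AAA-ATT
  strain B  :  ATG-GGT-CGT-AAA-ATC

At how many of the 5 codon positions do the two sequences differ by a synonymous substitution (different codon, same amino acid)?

2

Codon 1: ATG Met / ATG Met — identical.
Codon 2: GGT Gly / GGT Gly — identical.
Codon 3: AGG Arg / CGT Arg — synonymous.
Codon 4: AAA Lys / AAA Lys — identical.
Codon 5: ATT Ile / ATC Ile — synonymous.
Synonymous differences: 2.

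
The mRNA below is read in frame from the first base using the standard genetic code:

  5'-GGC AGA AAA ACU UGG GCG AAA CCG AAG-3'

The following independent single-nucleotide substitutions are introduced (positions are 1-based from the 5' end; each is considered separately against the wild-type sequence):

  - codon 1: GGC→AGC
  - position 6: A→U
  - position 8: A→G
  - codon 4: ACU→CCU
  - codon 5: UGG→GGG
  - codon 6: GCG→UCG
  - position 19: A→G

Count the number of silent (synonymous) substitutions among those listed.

0

Codon 1: GGC (Gly) → AGC (Ser) — missense.
Codon 2: AGA (Arg) → AGU (Ser) — missense.
Codon 3: AAA (Lys) → AGA (Arg) — missense.
Codon 4: ACU (Thr) → CCU (Pro) — missense.
Codon 5: UGG (Trp) → GGG (Gly) — missense.
Codon 6: GCG (Ala) → UCG (Ser) — missense.
Codon 7: AAA (Lys) → GAA (Glu) — missense.
Synonymous: 0 of 7.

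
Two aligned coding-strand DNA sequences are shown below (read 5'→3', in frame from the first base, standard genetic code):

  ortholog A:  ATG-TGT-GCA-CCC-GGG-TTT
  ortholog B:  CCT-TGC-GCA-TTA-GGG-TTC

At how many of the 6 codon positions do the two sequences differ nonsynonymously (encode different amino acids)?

2

Codon 1: ATG Met / CCT Pro — nonsynonymous.
Codon 2: TGT Cys / TGC Cys — synonymous.
Codon 3: GCA Ala / GCA Ala — identical.
Codon 4: CCC Pro / TTA Leu — nonsynonymous.
Codon 5: GGG Gly / GGG Gly — identical.
Codon 6: TTT Phe / TTC Phe — synonymous.
Nonsynonymous differences: 2.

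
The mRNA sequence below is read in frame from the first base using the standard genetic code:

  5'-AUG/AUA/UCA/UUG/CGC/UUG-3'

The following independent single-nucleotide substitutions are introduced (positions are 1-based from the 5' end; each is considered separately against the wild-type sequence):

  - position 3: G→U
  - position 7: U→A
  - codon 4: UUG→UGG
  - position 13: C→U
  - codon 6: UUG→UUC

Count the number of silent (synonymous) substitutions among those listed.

0

Codon 1: AUG (Met) → AUU (Ile) — missense.
Codon 3: UCA (Ser) → ACA (Thr) — missense.
Codon 4: UUG (Leu) → UGG (Trp) — missense.
Codon 5: CGC (Arg) → UGC (Cys) — missense.
Codon 6: UUG (Leu) → UUC (Phe) — missense.
Synonymous: 0 of 5.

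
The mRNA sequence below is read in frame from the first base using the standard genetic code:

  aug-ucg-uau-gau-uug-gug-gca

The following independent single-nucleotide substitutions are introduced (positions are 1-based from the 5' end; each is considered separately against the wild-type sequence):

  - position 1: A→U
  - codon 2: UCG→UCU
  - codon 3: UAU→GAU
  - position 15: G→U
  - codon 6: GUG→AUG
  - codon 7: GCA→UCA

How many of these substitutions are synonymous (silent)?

1

Codon 1: AUG (Met) → UUG (Leu) — missense.
Codon 2: UCG (Ser) → UCU (Ser) — synonymous.
Codon 3: UAU (Tyr) → GAU (Asp) — missense.
Codon 5: UUG (Leu) → UUU (Phe) — missense.
Codon 6: GUG (Val) → AUG (Met) — missense.
Codon 7: GCA (Ala) → UCA (Ser) — missense.
Synonymous: 1 of 6.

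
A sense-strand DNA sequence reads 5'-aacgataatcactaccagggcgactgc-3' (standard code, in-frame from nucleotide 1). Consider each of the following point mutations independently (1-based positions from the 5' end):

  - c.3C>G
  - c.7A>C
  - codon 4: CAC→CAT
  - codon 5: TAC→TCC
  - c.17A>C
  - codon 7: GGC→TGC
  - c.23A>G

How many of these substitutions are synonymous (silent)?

Codon 1: AAC (Asn) → AAG (Lys) — missense.
Codon 3: AAT (Asn) → CAT (His) — missense.
Codon 4: CAC (His) → CAT (His) — synonymous.
Codon 5: TAC (Tyr) → TCC (Ser) — missense.
Codon 6: CAG (Gln) → CCG (Pro) — missense.
Codon 7: GGC (Gly) → TGC (Cys) — missense.
Codon 8: GAC (Asp) → GGC (Gly) — missense.
Synonymous: 1 of 7.

1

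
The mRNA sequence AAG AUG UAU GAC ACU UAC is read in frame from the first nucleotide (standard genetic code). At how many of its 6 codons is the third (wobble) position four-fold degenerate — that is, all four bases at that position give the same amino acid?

Codon 1 AAG (Lys): third position 2-fold.
Codon 2 AUG (Met): third position 1-fold.
Codon 3 UAU (Tyr): third position 2-fold.
Codon 4 GAC (Asp): third position 2-fold.
Codon 5 ACU (Thr): third position 4-fold.
Codon 6 UAC (Tyr): third position 2-fold.
Four-fold degenerate third positions: 1.

1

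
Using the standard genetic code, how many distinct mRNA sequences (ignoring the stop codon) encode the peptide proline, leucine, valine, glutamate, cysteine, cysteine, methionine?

768

Pro: 4 codons.
Leu: 6 codons.
Val: 4 codons.
Glu: 2 codons.
Cys: 2 codons.
Cys: 2 codons.
Met: 1 codon.
4 × 6 × 4 × 2 × 2 × 2 × 1 = 768.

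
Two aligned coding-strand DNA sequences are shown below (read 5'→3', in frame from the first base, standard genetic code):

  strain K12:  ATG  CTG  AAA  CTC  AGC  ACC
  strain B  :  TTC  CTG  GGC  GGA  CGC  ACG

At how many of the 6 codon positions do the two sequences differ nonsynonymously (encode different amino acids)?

4

Codon 1: ATG Met / TTC Phe — nonsynonymous.
Codon 2: CTG Leu / CTG Leu — identical.
Codon 3: AAA Lys / GGC Gly — nonsynonymous.
Codon 4: CTC Leu / GGA Gly — nonsynonymous.
Codon 5: AGC Ser / CGC Arg — nonsynonymous.
Codon 6: ACC Thr / ACG Thr — synonymous.
Nonsynonymous differences: 4.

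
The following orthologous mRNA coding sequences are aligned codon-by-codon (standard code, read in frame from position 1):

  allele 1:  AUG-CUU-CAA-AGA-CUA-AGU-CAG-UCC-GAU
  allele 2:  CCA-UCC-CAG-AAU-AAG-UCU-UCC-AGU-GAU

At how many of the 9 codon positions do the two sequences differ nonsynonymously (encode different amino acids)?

Codon 1: AUG Met / CCA Pro — nonsynonymous.
Codon 2: CUU Leu / UCC Ser — nonsynonymous.
Codon 3: CAA Gln / CAG Gln — synonymous.
Codon 4: AGA Arg / AAU Asn — nonsynonymous.
Codon 5: CUA Leu / AAG Lys — nonsynonymous.
Codon 6: AGU Ser / UCU Ser — synonymous.
Codon 7: CAG Gln / UCC Ser — nonsynonymous.
Codon 8: UCC Ser / AGU Ser — synonymous.
Codon 9: GAU Asp / GAU Asp — identical.
Nonsynonymous differences: 5.

5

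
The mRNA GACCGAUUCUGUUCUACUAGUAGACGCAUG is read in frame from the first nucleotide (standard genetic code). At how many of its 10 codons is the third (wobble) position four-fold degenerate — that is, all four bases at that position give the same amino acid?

Codon 1 GAC (Asp): third position 2-fold.
Codon 2 CGA (Arg): third position 4-fold.
Codon 3 UUC (Phe): third position 2-fold.
Codon 4 UGU (Cys): third position 2-fold.
Codon 5 UCU (Ser): third position 4-fold.
Codon 6 ACU (Thr): third position 4-fold.
Codon 7 AGU (Ser): third position 2-fold.
Codon 8 AGA (Arg): third position 2-fold.
Codon 9 CGC (Arg): third position 4-fold.
Codon 10 AUG (Met): third position 1-fold.
Four-fold degenerate third positions: 4.

4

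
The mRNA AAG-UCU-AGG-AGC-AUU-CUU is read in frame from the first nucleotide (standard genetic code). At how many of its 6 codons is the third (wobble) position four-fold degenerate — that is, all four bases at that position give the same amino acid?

2

Codon 1 AAG (Lys): third position 2-fold.
Codon 2 UCU (Ser): third position 4-fold.
Codon 3 AGG (Arg): third position 2-fold.
Codon 4 AGC (Ser): third position 2-fold.
Codon 5 AUU (Ile): third position 3-fold.
Codon 6 CUU (Leu): third position 4-fold.
Four-fold degenerate third positions: 2.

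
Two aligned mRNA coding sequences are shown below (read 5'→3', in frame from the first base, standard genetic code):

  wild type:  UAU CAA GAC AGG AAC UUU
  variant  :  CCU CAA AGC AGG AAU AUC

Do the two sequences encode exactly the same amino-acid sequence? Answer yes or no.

Codon 1: UAU Tyr / CCU Pro — nonsynonymous.
Codon 2: CAA Gln / CAA Gln — identical.
Codon 3: GAC Asp / AGC Ser — nonsynonymous.
Codon 4: AGG Arg / AGG Arg — identical.
Codon 5: AAC Asn / AAU Asn — synonymous.
Codon 6: UUU Phe / AUC Ile — nonsynonymous.
Nonsynonymous differences: 3 → different protein.

no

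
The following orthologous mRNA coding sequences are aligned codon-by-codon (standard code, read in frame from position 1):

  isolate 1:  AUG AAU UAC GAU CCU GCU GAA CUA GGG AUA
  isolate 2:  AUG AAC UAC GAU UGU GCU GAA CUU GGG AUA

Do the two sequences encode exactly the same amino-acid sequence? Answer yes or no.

no

Codon 1: AUG Met / AUG Met — identical.
Codon 2: AAU Asn / AAC Asn — synonymous.
Codon 3: UAC Tyr / UAC Tyr — identical.
Codon 4: GAU Asp / GAU Asp — identical.
Codon 5: CCU Pro / UGU Cys — nonsynonymous.
Codon 6: GCU Ala / GCU Ala — identical.
Codon 7: GAA Glu / GAA Glu — identical.
Codon 8: CUA Leu / CUU Leu — synonymous.
Codon 9: GGG Gly / GGG Gly — identical.
Codon 10: AUA Ile / AUA Ile — identical.
Nonsynonymous differences: 1 → different protein.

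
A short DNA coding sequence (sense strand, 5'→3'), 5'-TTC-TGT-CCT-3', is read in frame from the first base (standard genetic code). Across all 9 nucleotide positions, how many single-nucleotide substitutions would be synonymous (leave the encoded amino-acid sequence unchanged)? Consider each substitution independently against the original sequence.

Codon 1 (TTC, Phe): 1 synonymous substitution.
Codon 2 (TGT, Cys): 1 synonymous substitution.
Codon 3 (CCT, Pro): 3 synonymous substitutions.
Total: 1 + 1 + 3 = 5.

5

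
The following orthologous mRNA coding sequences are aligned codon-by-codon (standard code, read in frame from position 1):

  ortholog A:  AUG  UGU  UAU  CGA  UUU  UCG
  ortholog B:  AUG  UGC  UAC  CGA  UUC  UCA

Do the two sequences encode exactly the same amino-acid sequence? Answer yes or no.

Codon 1: AUG Met / AUG Met — identical.
Codon 2: UGU Cys / UGC Cys — synonymous.
Codon 3: UAU Tyr / UAC Tyr — synonymous.
Codon 4: CGA Arg / CGA Arg — identical.
Codon 5: UUU Phe / UUC Phe — synonymous.
Codon 6: UCG Ser / UCA Ser — synonymous.
Nonsynonymous differences: 0 → same protein.

yes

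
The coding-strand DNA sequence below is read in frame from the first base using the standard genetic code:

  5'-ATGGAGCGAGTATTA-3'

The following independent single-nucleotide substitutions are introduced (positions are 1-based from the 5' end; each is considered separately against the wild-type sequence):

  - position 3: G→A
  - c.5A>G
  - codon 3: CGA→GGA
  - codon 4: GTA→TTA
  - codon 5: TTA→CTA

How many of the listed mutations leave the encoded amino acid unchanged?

Codon 1: ATG (Met) → ATA (Ile) — missense.
Codon 2: GAG (Glu) → GGG (Gly) — missense.
Codon 3: CGA (Arg) → GGA (Gly) — missense.
Codon 4: GTA (Val) → TTA (Leu) — missense.
Codon 5: TTA (Leu) → CTA (Leu) — synonymous.
Synonymous: 1 of 5.

1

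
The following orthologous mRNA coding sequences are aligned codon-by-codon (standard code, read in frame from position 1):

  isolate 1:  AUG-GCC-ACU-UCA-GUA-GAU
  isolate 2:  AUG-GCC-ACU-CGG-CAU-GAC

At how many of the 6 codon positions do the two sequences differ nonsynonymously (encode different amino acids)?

2

Codon 1: AUG Met / AUG Met — identical.
Codon 2: GCC Ala / GCC Ala — identical.
Codon 3: ACU Thr / ACU Thr — identical.
Codon 4: UCA Ser / CGG Arg — nonsynonymous.
Codon 5: GUA Val / CAU His — nonsynonymous.
Codon 6: GAU Asp / GAC Asp — synonymous.
Nonsynonymous differences: 2.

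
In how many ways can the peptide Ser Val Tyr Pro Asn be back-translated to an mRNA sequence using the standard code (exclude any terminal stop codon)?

384

Ser: 6 codons.
Val: 4 codons.
Tyr: 2 codons.
Pro: 4 codons.
Asn: 2 codons.
6 × 4 × 2 × 4 × 2 = 384.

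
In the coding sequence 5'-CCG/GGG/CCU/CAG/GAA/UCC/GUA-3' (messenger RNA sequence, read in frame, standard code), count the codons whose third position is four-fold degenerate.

Codon 1 CCG (Pro): third position 4-fold.
Codon 2 GGG (Gly): third position 4-fold.
Codon 3 CCU (Pro): third position 4-fold.
Codon 4 CAG (Gln): third position 2-fold.
Codon 5 GAA (Glu): third position 2-fold.
Codon 6 UCC (Ser): third position 4-fold.
Codon 7 GUA (Val): third position 4-fold.
Four-fold degenerate third positions: 5.

5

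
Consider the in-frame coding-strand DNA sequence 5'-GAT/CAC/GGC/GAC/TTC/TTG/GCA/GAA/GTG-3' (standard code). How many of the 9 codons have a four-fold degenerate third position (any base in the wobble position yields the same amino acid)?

Codon 1 GAT (Asp): third position 2-fold.
Codon 2 CAC (His): third position 2-fold.
Codon 3 GGC (Gly): third position 4-fold.
Codon 4 GAC (Asp): third position 2-fold.
Codon 5 TTC (Phe): third position 2-fold.
Codon 6 TTG (Leu): third position 2-fold.
Codon 7 GCA (Ala): third position 4-fold.
Codon 8 GAA (Glu): third position 2-fold.
Codon 9 GTG (Val): third position 4-fold.
Four-fold degenerate third positions: 3.

3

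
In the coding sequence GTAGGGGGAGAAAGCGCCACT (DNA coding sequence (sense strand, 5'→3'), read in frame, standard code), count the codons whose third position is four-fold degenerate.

Codon 1 GTA (Val): third position 4-fold.
Codon 2 GGG (Gly): third position 4-fold.
Codon 3 GGA (Gly): third position 4-fold.
Codon 4 GAA (Glu): third position 2-fold.
Codon 5 AGC (Ser): third position 2-fold.
Codon 6 GCC (Ala): third position 4-fold.
Codon 7 ACT (Thr): third position 4-fold.
Four-fold degenerate third positions: 5.

5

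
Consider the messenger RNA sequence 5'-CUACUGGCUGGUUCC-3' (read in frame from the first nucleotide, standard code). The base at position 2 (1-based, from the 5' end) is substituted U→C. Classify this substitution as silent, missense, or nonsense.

missense

Position 2 falls in codon 1: CUA → Leu.
After the substitution the codon is CCA → Pro.
Leu ≠ Pro, so this is a missense mutation.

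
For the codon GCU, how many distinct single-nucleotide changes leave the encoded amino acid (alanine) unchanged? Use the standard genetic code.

3

Position 1: none → 0 synonymous.
Position 2: none → 0 synonymous.
Position 3: GCC, GCA, GCG → 3 synonymous.
Total: 0 + 0 + 3 = 3.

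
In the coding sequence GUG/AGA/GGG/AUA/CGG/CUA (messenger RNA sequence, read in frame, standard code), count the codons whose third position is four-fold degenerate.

4

Codon 1 GUG (Val): third position 4-fold.
Codon 2 AGA (Arg): third position 2-fold.
Codon 3 GGG (Gly): third position 4-fold.
Codon 4 AUA (Ile): third position 3-fold.
Codon 5 CGG (Arg): third position 4-fold.
Codon 6 CUA (Leu): third position 4-fold.
Four-fold degenerate third positions: 4.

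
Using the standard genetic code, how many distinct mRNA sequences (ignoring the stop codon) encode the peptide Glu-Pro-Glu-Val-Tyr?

128

Glu: 2 codons.
Pro: 4 codons.
Glu: 2 codons.
Val: 4 codons.
Tyr: 2 codons.
2 × 4 × 2 × 4 × 2 = 128.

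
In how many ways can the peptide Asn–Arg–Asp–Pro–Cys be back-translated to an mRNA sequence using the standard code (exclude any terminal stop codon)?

192

Asn: 2 codons.
Arg: 6 codons.
Asp: 2 codons.
Pro: 4 codons.
Cys: 2 codons.
2 × 6 × 2 × 4 × 2 = 192.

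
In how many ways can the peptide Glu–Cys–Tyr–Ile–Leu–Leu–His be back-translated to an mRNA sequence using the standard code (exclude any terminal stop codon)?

Glu: 2 codons.
Cys: 2 codons.
Tyr: 2 codons.
Ile: 3 codons.
Leu: 6 codons.
Leu: 6 codons.
His: 2 codons.
2 × 2 × 2 × 3 × 6 × 6 × 2 = 1728.

1728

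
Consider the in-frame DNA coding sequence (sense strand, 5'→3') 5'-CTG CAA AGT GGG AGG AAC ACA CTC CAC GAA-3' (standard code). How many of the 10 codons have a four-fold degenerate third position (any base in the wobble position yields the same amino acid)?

Codon 1 CTG (Leu): third position 4-fold.
Codon 2 CAA (Gln): third position 2-fold.
Codon 3 AGT (Ser): third position 2-fold.
Codon 4 GGG (Gly): third position 4-fold.
Codon 5 AGG (Arg): third position 2-fold.
Codon 6 AAC (Asn): third position 2-fold.
Codon 7 ACA (Thr): third position 4-fold.
Codon 8 CTC (Leu): third position 4-fold.
Codon 9 CAC (His): third position 2-fold.
Codon 10 GAA (Glu): third position 2-fold.
Four-fold degenerate third positions: 4.

4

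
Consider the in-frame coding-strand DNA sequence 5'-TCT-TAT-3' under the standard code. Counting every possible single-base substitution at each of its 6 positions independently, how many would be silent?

4

Codon 1 (TCT, Ser): 3 synonymous substitutions.
Codon 2 (TAT, Tyr): 1 synonymous substitution.
Total: 3 + 1 = 4.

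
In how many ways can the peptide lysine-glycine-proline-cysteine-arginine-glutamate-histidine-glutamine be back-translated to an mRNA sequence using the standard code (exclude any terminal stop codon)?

Lys: 2 codons.
Gly: 4 codons.
Pro: 4 codons.
Cys: 2 codons.
Arg: 6 codons.
Glu: 2 codons.
His: 2 codons.
Gln: 2 codons.
2 × 4 × 4 × 2 × 6 × 2 × 2 × 2 = 3072.

3072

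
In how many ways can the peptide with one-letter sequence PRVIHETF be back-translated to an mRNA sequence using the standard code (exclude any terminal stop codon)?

Pro: 4 codons.
Arg: 6 codons.
Val: 4 codons.
Ile: 3 codons.
His: 2 codons.
Glu: 2 codons.
Thr: 4 codons.
Phe: 2 codons.
4 × 6 × 4 × 3 × 2 × 2 × 4 × 2 = 9216.

9216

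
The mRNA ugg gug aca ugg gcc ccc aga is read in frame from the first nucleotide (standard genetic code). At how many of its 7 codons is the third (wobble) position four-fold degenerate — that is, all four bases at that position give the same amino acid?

4

Codon 1 UGG (Trp): third position 1-fold.
Codon 2 GUG (Val): third position 4-fold.
Codon 3 ACA (Thr): third position 4-fold.
Codon 4 UGG (Trp): third position 1-fold.
Codon 5 GCC (Ala): third position 4-fold.
Codon 6 CCC (Pro): third position 4-fold.
Codon 7 AGA (Arg): third position 2-fold.
Four-fold degenerate third positions: 4.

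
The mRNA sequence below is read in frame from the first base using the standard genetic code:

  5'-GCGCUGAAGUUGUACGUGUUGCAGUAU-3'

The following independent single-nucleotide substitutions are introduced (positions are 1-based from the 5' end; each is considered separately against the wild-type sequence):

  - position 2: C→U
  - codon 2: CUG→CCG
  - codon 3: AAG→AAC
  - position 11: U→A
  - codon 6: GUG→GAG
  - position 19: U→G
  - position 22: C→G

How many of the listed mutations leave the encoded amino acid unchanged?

Codon 1: GCG (Ala) → GUG (Val) — missense.
Codon 2: CUG (Leu) → CCG (Pro) — missense.
Codon 3: AAG (Lys) → AAC (Asn) — missense.
Codon 4: UUG (Leu) → UAG (Stop) — nonsense.
Codon 6: GUG (Val) → GAG (Glu) — missense.
Codon 7: UUG (Leu) → GUG (Val) — missense.
Codon 8: CAG (Gln) → GAG (Glu) — missense.
Synonymous: 0 of 7.

0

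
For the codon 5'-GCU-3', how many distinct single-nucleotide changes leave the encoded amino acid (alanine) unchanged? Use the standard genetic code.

3

Position 1: none → 0 synonymous.
Position 2: none → 0 synonymous.
Position 3: GCC, GCA, GCG → 3 synonymous.
Total: 0 + 0 + 3 = 3.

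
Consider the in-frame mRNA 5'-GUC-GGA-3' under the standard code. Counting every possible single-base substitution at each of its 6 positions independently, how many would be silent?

Codon 1 (GUC, Val): 3 synonymous substitutions.
Codon 2 (GGA, Gly): 3 synonymous substitutions.
Total: 3 + 3 = 6.

6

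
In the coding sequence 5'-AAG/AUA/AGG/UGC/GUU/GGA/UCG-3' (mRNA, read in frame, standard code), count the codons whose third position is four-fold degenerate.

3

Codon 1 AAG (Lys): third position 2-fold.
Codon 2 AUA (Ile): third position 3-fold.
Codon 3 AGG (Arg): third position 2-fold.
Codon 4 UGC (Cys): third position 2-fold.
Codon 5 GUU (Val): third position 4-fold.
Codon 6 GGA (Gly): third position 4-fold.
Codon 7 UCG (Ser): third position 4-fold.
Four-fold degenerate third positions: 3.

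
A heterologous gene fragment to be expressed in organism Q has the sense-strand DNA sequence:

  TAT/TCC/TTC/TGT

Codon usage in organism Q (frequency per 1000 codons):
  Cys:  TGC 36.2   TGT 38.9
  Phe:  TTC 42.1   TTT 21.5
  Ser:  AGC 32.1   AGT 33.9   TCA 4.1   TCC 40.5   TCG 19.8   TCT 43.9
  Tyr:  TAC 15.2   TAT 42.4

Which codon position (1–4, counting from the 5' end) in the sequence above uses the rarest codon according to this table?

4

Codon 1 TAT (Tyr): 42.4 per 1000.
Codon 2 TCC (Ser): 40.5 per 1000.
Codon 3 TTC (Phe): 42.1 per 1000.
Codon 4 TGT (Cys): 38.9 per 1000.
Lowest frequency is 38.9 at codon 4.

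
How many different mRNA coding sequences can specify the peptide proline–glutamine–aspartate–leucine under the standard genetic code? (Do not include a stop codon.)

Pro: 4 codons.
Gln: 2 codons.
Asp: 2 codons.
Leu: 6 codons.
4 × 2 × 2 × 6 = 96.

96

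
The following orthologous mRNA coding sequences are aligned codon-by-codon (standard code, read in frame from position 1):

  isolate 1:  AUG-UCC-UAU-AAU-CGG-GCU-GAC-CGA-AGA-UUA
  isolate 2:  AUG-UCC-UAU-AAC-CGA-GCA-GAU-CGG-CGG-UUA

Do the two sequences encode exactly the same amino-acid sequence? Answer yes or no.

Codon 1: AUG Met / AUG Met — identical.
Codon 2: UCC Ser / UCC Ser — identical.
Codon 3: UAU Tyr / UAU Tyr — identical.
Codon 4: AAU Asn / AAC Asn — synonymous.
Codon 5: CGG Arg / CGA Arg — synonymous.
Codon 6: GCU Ala / GCA Ala — synonymous.
Codon 7: GAC Asp / GAU Asp — synonymous.
Codon 8: CGA Arg / CGG Arg — synonymous.
Codon 9: AGA Arg / CGG Arg — synonymous.
Codon 10: UUA Leu / UUA Leu — identical.
Nonsynonymous differences: 0 → same protein.

yes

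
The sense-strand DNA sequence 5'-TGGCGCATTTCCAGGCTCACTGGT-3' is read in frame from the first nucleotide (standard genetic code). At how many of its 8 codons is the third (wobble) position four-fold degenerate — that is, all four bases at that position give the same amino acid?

5

Codon 1 TGG (Trp): third position 1-fold.
Codon 2 CGC (Arg): third position 4-fold.
Codon 3 ATT (Ile): third position 3-fold.
Codon 4 TCC (Ser): third position 4-fold.
Codon 5 AGG (Arg): third position 2-fold.
Codon 6 CTC (Leu): third position 4-fold.
Codon 7 ACT (Thr): third position 4-fold.
Codon 8 GGT (Gly): third position 4-fold.
Four-fold degenerate third positions: 5.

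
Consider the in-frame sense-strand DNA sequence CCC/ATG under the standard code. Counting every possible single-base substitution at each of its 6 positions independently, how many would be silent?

Codon 1 (CCC, Pro): 3 synonymous substitutions.
Codon 2 (ATG, Met): 0 synonymous substitutions.
Total: 3 + 0 = 3.

3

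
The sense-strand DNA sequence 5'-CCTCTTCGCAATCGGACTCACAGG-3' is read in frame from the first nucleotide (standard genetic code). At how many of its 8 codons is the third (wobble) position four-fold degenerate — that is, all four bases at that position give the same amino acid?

Codon 1 CCT (Pro): third position 4-fold.
Codon 2 CTT (Leu): third position 4-fold.
Codon 3 CGC (Arg): third position 4-fold.
Codon 4 AAT (Asn): third position 2-fold.
Codon 5 CGG (Arg): third position 4-fold.
Codon 6 ACT (Thr): third position 4-fold.
Codon 7 CAC (His): third position 2-fold.
Codon 8 AGG (Arg): third position 2-fold.
Four-fold degenerate third positions: 5.

5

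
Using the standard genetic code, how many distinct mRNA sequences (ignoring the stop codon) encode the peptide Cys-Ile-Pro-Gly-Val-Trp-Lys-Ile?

Cys: 2 codons.
Ile: 3 codons.
Pro: 4 codons.
Gly: 4 codons.
Val: 4 codons.
Trp: 1 codon.
Lys: 2 codons.
Ile: 3 codons.
2 × 3 × 4 × 4 × 4 × 1 × 2 × 3 = 2304.

2304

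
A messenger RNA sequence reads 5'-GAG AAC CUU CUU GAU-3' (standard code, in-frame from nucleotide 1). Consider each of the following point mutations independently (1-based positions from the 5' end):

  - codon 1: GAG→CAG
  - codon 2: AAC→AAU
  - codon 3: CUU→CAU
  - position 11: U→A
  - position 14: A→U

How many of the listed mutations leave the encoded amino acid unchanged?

Codon 1: GAG (Glu) → CAG (Gln) — missense.
Codon 2: AAC (Asn) → AAU (Asn) — synonymous.
Codon 3: CUU (Leu) → CAU (His) — missense.
Codon 4: CUU (Leu) → CAU (His) — missense.
Codon 5: GAU (Asp) → GUU (Val) — missense.
Synonymous: 1 of 5.

1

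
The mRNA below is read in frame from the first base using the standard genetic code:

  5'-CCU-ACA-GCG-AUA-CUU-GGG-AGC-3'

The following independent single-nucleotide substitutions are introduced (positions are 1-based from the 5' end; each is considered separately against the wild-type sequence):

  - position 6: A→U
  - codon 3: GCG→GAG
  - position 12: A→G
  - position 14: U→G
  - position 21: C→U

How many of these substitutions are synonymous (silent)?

Codon 2: ACA (Thr) → ACU (Thr) — synonymous.
Codon 3: GCG (Ala) → GAG (Glu) — missense.
Codon 4: AUA (Ile) → AUG (Met) — missense.
Codon 5: CUU (Leu) → CGU (Arg) — missense.
Codon 7: AGC (Ser) → AGU (Ser) — synonymous.
Synonymous: 2 of 5.

2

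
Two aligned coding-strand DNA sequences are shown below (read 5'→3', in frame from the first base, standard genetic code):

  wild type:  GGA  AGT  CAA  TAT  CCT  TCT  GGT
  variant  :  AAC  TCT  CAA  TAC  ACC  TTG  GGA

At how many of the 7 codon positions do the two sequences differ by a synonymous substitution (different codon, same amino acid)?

3

Codon 1: GGA Gly / AAC Asn — nonsynonymous.
Codon 2: AGT Ser / TCT Ser — synonymous.
Codon 3: CAA Gln / CAA Gln — identical.
Codon 4: TAT Tyr / TAC Tyr — synonymous.
Codon 5: CCT Pro / ACC Thr — nonsynonymous.
Codon 6: TCT Ser / TTG Leu — nonsynonymous.
Codon 7: GGT Gly / GGA Gly — synonymous.
Synonymous differences: 3.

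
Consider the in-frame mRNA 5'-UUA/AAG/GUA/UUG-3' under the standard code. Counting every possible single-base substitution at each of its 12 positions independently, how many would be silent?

8

Codon 1 (UUA, Leu): 2 synonymous substitutions.
Codon 2 (AAG, Lys): 1 synonymous substitution.
Codon 3 (GUA, Val): 3 synonymous substitutions.
Codon 4 (UUG, Leu): 2 synonymous substitutions.
Total: 2 + 1 + 3 + 2 = 8.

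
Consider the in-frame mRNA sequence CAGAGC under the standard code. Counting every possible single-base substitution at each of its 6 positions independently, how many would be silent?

2

Codon 1 (CAG, Gln): 1 synonymous substitution.
Codon 2 (AGC, Ser): 1 synonymous substitution.
Total: 1 + 1 = 2.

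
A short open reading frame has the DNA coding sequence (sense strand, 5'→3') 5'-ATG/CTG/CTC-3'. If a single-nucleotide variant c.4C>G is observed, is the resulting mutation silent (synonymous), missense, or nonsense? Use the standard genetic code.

missense

Position 4 falls in codon 2: CTG → Leu.
After the substitution the codon is GTG → Val.
Leu ≠ Val, so this is a missense mutation.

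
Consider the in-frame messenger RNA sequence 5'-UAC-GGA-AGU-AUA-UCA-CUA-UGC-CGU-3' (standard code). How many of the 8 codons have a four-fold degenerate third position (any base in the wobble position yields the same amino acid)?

Codon 1 UAC (Tyr): third position 2-fold.
Codon 2 GGA (Gly): third position 4-fold.
Codon 3 AGU (Ser): third position 2-fold.
Codon 4 AUA (Ile): third position 3-fold.
Codon 5 UCA (Ser): third position 4-fold.
Codon 6 CUA (Leu): third position 4-fold.
Codon 7 UGC (Cys): third position 2-fold.
Codon 8 CGU (Arg): third position 4-fold.
Four-fold degenerate third positions: 4.

4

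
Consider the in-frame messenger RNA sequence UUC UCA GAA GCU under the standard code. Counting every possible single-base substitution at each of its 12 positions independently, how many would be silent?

Codon 1 (UUC, Phe): 1 synonymous substitution.
Codon 2 (UCA, Ser): 3 synonymous substitutions.
Codon 3 (GAA, Glu): 1 synonymous substitution.
Codon 4 (GCU, Ala): 3 synonymous substitutions.
Total: 1 + 3 + 1 + 3 = 8.

8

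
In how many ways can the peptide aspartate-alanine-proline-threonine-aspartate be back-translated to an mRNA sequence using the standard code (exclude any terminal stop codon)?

256

Asp: 2 codons.
Ala: 4 codons.
Pro: 4 codons.
Thr: 4 codons.
Asp: 2 codons.
2 × 4 × 4 × 4 × 2 = 256.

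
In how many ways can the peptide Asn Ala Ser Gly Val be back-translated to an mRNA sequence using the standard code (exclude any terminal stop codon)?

Asn: 2 codons.
Ala: 4 codons.
Ser: 6 codons.
Gly: 4 codons.
Val: 4 codons.
2 × 4 × 6 × 4 × 4 = 768.

768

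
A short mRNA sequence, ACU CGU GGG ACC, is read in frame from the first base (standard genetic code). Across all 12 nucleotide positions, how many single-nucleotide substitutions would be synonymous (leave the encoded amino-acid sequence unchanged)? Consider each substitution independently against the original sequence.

12

Codon 1 (ACU, Thr): 3 synonymous substitutions.
Codon 2 (CGU, Arg): 3 synonymous substitutions.
Codon 3 (GGG, Gly): 3 synonymous substitutions.
Codon 4 (ACC, Thr): 3 synonymous substitutions.
Total: 3 + 3 + 3 + 3 = 12.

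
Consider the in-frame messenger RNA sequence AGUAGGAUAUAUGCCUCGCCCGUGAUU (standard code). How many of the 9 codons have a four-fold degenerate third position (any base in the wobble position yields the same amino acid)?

4

Codon 1 AGU (Ser): third position 2-fold.
Codon 2 AGG (Arg): third position 2-fold.
Codon 3 AUA (Ile): third position 3-fold.
Codon 4 UAU (Tyr): third position 2-fold.
Codon 5 GCC (Ala): third position 4-fold.
Codon 6 UCG (Ser): third position 4-fold.
Codon 7 CCC (Pro): third position 4-fold.
Codon 8 GUG (Val): third position 4-fold.
Codon 9 AUU (Ile): third position 3-fold.
Four-fold degenerate third positions: 4.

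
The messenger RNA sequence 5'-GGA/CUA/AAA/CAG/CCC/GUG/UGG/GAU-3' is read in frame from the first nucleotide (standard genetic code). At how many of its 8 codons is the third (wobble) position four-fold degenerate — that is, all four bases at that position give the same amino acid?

4

Codon 1 GGA (Gly): third position 4-fold.
Codon 2 CUA (Leu): third position 4-fold.
Codon 3 AAA (Lys): third position 2-fold.
Codon 4 CAG (Gln): third position 2-fold.
Codon 5 CCC (Pro): third position 4-fold.
Codon 6 GUG (Val): third position 4-fold.
Codon 7 UGG (Trp): third position 1-fold.
Codon 8 GAU (Asp): third position 2-fold.
Four-fold degenerate third positions: 4.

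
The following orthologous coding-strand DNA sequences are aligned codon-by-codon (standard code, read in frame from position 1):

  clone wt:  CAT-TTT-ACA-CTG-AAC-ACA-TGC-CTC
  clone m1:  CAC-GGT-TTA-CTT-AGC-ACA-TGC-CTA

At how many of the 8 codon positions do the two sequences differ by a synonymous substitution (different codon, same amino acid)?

Codon 1: CAT His / CAC His — synonymous.
Codon 2: TTT Phe / GGT Gly — nonsynonymous.
Codon 3: ACA Thr / TTA Leu — nonsynonymous.
Codon 4: CTG Leu / CTT Leu — synonymous.
Codon 5: AAC Asn / AGC Ser — nonsynonymous.
Codon 6: ACA Thr / ACA Thr — identical.
Codon 7: TGC Cys / TGC Cys — identical.
Codon 8: CTC Leu / CTA Leu — synonymous.
Synonymous differences: 3.

3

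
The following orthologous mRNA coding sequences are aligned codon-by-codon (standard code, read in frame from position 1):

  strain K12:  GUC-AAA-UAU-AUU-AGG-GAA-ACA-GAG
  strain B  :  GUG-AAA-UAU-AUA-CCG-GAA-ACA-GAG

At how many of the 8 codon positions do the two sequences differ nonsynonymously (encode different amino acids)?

1

Codon 1: GUC Val / GUG Val — synonymous.
Codon 2: AAA Lys / AAA Lys — identical.
Codon 3: UAU Tyr / UAU Tyr — identical.
Codon 4: AUU Ile / AUA Ile — synonymous.
Codon 5: AGG Arg / CCG Pro — nonsynonymous.
Codon 6: GAA Glu / GAA Glu — identical.
Codon 7: ACA Thr / ACA Thr — identical.
Codon 8: GAG Glu / GAG Glu — identical.
Nonsynonymous differences: 1.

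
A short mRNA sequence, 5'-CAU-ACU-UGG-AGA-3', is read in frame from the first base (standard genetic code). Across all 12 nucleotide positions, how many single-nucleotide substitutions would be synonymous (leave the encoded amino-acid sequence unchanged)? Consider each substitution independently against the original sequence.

Codon 1 (CAU, His): 1 synonymous substitution.
Codon 2 (ACU, Thr): 3 synonymous substitutions.
Codon 3 (UGG, Trp): 0 synonymous substitutions.
Codon 4 (AGA, Arg): 2 synonymous substitutions.
Total: 1 + 3 + 0 + 2 = 6.

6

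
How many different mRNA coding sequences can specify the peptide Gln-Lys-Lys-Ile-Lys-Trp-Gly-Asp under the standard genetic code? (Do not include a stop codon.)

384

Gln: 2 codons.
Lys: 2 codons.
Lys: 2 codons.
Ile: 3 codons.
Lys: 2 codons.
Trp: 1 codon.
Gly: 4 codons.
Asp: 2 codons.
2 × 2 × 2 × 3 × 2 × 1 × 4 × 2 = 384.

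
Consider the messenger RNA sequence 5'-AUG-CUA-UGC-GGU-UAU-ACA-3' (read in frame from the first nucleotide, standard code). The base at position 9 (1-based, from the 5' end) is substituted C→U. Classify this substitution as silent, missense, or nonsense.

silent

Position 9 falls in codon 3: UGC → Cys.
After the substitution the codon is UGU → Cys.
Both encode Cys, so the change is synonymous.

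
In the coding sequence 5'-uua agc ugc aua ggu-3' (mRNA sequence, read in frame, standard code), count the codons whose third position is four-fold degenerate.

1

Codon 1 UUA (Leu): third position 2-fold.
Codon 2 AGC (Ser): third position 2-fold.
Codon 3 UGC (Cys): third position 2-fold.
Codon 4 AUA (Ile): third position 3-fold.
Codon 5 GGU (Gly): third position 4-fold.
Four-fold degenerate third positions: 1.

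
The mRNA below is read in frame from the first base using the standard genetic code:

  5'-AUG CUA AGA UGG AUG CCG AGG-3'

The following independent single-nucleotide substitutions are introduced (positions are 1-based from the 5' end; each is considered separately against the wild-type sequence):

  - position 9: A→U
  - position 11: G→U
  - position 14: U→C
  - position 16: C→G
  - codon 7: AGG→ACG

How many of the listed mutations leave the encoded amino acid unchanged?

0

Codon 3: AGA (Arg) → AGU (Ser) — missense.
Codon 4: UGG (Trp) → UUG (Leu) — missense.
Codon 5: AUG (Met) → ACG (Thr) — missense.
Codon 6: CCG (Pro) → GCG (Ala) — missense.
Codon 7: AGG (Arg) → ACG (Thr) — missense.
Synonymous: 0 of 5.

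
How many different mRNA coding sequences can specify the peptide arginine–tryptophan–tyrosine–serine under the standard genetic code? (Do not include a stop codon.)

72

Arg: 6 codons.
Trp: 1 codon.
Tyr: 2 codons.
Ser: 6 codons.
6 × 1 × 2 × 6 = 72.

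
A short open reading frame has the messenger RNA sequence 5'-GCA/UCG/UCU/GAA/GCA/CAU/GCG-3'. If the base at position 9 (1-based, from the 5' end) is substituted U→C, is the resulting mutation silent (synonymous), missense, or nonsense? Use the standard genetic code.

Position 9 falls in codon 3: UCU → Ser.
After the substitution the codon is UCC → Ser.
Both encode Ser, so the change is synonymous.

silent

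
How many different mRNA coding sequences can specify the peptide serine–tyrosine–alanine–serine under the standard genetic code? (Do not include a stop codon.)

288

Ser: 6 codons.
Tyr: 2 codons.
Ala: 4 codons.
Ser: 6 codons.
6 × 2 × 4 × 6 = 288.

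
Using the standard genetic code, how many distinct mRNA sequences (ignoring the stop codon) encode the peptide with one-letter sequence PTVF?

Pro: 4 codons.
Thr: 4 codons.
Val: 4 codons.
Phe: 2 codons.
4 × 4 × 4 × 2 = 128.

128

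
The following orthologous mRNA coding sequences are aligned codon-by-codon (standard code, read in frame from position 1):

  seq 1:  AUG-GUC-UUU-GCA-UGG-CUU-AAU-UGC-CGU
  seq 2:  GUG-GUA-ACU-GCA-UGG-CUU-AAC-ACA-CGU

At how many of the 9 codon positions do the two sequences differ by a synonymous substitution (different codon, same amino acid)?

2

Codon 1: AUG Met / GUG Val — nonsynonymous.
Codon 2: GUC Val / GUA Val — synonymous.
Codon 3: UUU Phe / ACU Thr — nonsynonymous.
Codon 4: GCA Ala / GCA Ala — identical.
Codon 5: UGG Trp / UGG Trp — identical.
Codon 6: CUU Leu / CUU Leu — identical.
Codon 7: AAU Asn / AAC Asn — synonymous.
Codon 8: UGC Cys / ACA Thr — nonsynonymous.
Codon 9: CGU Arg / CGU Arg — identical.
Synonymous differences: 2.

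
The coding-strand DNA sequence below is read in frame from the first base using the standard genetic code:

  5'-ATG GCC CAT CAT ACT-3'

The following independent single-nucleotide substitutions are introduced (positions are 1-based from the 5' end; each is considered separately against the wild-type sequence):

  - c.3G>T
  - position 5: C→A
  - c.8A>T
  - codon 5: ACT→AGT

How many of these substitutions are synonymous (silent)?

Codon 1: ATG (Met) → ATT (Ile) — missense.
Codon 2: GCC (Ala) → GAC (Asp) — missense.
Codon 3: CAT (His) → CTT (Leu) — missense.
Codon 5: ACT (Thr) → AGT (Ser) — missense.
Synonymous: 0 of 4.

0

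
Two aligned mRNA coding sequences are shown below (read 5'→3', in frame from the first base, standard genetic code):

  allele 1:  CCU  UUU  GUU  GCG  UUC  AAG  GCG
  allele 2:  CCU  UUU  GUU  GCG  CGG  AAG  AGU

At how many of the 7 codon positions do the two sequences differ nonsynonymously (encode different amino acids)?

Codon 1: CCU Pro / CCU Pro — identical.
Codon 2: UUU Phe / UUU Phe — identical.
Codon 3: GUU Val / GUU Val — identical.
Codon 4: GCG Ala / GCG Ala — identical.
Codon 5: UUC Phe / CGG Arg — nonsynonymous.
Codon 6: AAG Lys / AAG Lys — identical.
Codon 7: GCG Ala / AGU Ser — nonsynonymous.
Nonsynonymous differences: 2.

2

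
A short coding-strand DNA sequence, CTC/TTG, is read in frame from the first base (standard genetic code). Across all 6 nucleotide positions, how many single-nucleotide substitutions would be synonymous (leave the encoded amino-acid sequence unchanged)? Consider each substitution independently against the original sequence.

Codon 1 (CTC, Leu): 3 synonymous substitutions.
Codon 2 (TTG, Leu): 2 synonymous substitutions.
Total: 3 + 2 = 5.

5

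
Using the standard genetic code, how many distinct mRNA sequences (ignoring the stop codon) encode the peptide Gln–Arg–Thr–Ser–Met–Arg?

1728

Gln: 2 codons.
Arg: 6 codons.
Thr: 4 codons.
Ser: 6 codons.
Met: 1 codon.
Arg: 6 codons.
2 × 6 × 4 × 6 × 1 × 6 = 1728.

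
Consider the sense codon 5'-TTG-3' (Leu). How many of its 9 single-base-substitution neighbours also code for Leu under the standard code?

Position 1: CTG → 1 synonymous.
Position 2: none → 0 synonymous.
Position 3: TTA → 1 synonymous.
Total: 1 + 0 + 1 = 2.

2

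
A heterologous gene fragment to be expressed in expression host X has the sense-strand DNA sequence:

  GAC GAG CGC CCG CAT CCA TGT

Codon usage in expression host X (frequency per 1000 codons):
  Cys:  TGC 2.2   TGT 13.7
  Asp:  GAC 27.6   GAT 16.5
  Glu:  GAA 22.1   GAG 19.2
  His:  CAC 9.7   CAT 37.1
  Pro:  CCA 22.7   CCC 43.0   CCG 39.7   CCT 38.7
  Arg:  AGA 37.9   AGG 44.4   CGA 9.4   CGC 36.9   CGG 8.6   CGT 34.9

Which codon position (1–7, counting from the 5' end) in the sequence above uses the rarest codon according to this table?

7

Codon 1 GAC (Asp): 27.6 per 1000.
Codon 2 GAG (Glu): 19.2 per 1000.
Codon 3 CGC (Arg): 36.9 per 1000.
Codon 4 CCG (Pro): 39.7 per 1000.
Codon 5 CAT (His): 37.1 per 1000.
Codon 6 CCA (Pro): 22.7 per 1000.
Codon 7 TGT (Cys): 13.7 per 1000.
Lowest frequency is 13.7 at codon 7.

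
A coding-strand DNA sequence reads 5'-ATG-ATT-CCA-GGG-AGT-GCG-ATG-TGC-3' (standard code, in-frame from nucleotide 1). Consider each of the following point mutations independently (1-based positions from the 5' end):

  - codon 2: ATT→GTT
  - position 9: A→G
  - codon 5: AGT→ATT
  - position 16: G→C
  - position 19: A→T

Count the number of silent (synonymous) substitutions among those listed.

1

Codon 2: ATT (Ile) → GTT (Val) — missense.
Codon 3: CCA (Pro) → CCG (Pro) — synonymous.
Codon 5: AGT (Ser) → ATT (Ile) — missense.
Codon 6: GCG (Ala) → CCG (Pro) — missense.
Codon 7: ATG (Met) → TTG (Leu) — missense.
Synonymous: 1 of 5.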